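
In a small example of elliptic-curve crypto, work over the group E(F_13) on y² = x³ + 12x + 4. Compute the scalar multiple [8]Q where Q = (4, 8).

(9, 3)

Repeated addition: build up to 8Q.
2Q: tangent at (4, 8): λ = (3·4² + 12)/(2·8) ≡ 8/3. 3⁻¹ ≡ 9 (mod 13), so λ ≡ 8·9 ≡ 7.
  x = λ² - 4 - 4 = 49 - 8 ≡ 2; y = λ·(4 - 2) - 8 ≡ 6. → (2, 6)
3Q: (2, 6) + (4, 8). λ = (8 - 6)/(4 - 2) ≡ 2/2 mod 13. 2⁻¹ ≡ 7 (mod 13) since 2·7 = 14 ≡ 1, so λ ≡ 1.
  x = λ² - 2 - 4 = 1 - 6 ≡ 8; y = λ·(2 - 8) - 6 ≡ 1. → (8, 1)
4Q: (8, 1) + (4, 8). λ = (8 - 1)/(4 - 8) ≡ 7/9 mod 13. 9⁻¹ ≡ 3 (mod 13), so λ ≡ 8.
  x = λ² - 8 - 4 = 64 - 12 ≡ 0; y = λ·(8 - 0) - 1 ≡ 11. → (0, 11)
5Q: (0, 11) + (4, 8). λ = (8 - 11)/(4 - 0) ≡ 10/4 mod 13. 4⁻¹ ≡ 10 (mod 13), so λ ≡ 9.
  x = λ² - 0 - 4 = 81 - 4 ≡ 12; y = λ·(0 - 12) - 11 ≡ 11. → (12, 11)
6Q: (12, 11) + (4, 8). λ = (8 - 11)/(4 - 12) ≡ 10/5 mod 13. 5⁻¹ ≡ 8 (mod 13), so λ ≡ 2.
  x = λ² - 12 - 4 = 4 - 16 ≡ 1; y = λ·(12 - 1) - 11 ≡ 11. → (1, 11)
7Q: (1, 11) + (4, 8). λ = (8 - 11)/(4 - 1) ≡ 10/3 mod 13. 3⁻¹ ≡ 9 (mod 13), so λ ≡ 12.
  x = λ² - 1 - 4 = 144 - 5 ≡ 9; y = λ·(1 - 9) - 11 ≡ 10. → (9, 10)
8Q: (9, 10) + (4, 8). λ = (8 - 10)/(4 - 9) ≡ 11/8 mod 13. 8⁻¹ ≡ 5 (mod 13) since 8·5 = 40 ≡ 1, so λ ≡ 3.
  x = λ² - 9 - 4 = 9 - 13 ≡ 9; y = λ·(9 - 9) - 10 ≡ 3. → (9, 3)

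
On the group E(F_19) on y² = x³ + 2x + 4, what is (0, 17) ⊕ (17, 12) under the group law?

(0, 17) + (17, 12). λ = (12 - 17)/(17 - 0) ≡ 14/17 mod 19. 17⁻¹ ≡ 9 (mod 19), so λ ≡ 12.
  x = λ² - 0 - 17 = 144 - 17 ≡ 13; y = λ·(0 - 13) - 17 ≡ 17. → (13, 17)

(13, 17)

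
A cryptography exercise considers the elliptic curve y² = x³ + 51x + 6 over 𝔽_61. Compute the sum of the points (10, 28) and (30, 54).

(10, 28) + (30, 54). λ = (54 - 28)/(30 - 10) ≡ 26/20 mod 61. 20⁻¹ ≡ 58 (mod 61), so λ ≡ 44.
  x = λ² - 10 - 30 = 1936 - 40 ≡ 5; y = λ·(10 - 5) - 28 ≡ 9. → (5, 9)

(5, 9)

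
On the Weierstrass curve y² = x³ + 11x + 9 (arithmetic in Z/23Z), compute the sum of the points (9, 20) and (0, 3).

(9, 20) + (0, 3). λ = (3 - 20)/(0 - 9) ≡ 6/14 mod 23. 14⁻¹ ≡ 5 (mod 23) since 14·5 = 70 ≡ 1, so λ ≡ 7.
  x = λ² - 9 - 0 = 49 - 9 ≡ 17; y = λ·(9 - 17) - 20 ≡ 16. → (17, 16)

(17, 16)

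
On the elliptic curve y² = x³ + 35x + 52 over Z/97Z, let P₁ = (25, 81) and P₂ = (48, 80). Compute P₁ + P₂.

(13, 45)

(25, 81) + (48, 80). λ = (80 - 81)/(48 - 25) ≡ 96/23 mod 97. 23⁻¹ ≡ 38 (mod 97) since 23·38 = 874 ≡ 1, so λ ≡ 59.
  x = λ² - 25 - 48 = 3481 - 73 ≡ 13; y = λ·(25 - 13) - 81 ≡ 45. → (13, 45)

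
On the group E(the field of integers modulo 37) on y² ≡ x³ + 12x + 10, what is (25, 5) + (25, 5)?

(24, 32)

tangent at (25, 5): λ = (3·25² + 12)/(2·5) ≡ 0/10. 10⁻¹ ≡ 26 (mod 37), so λ ≡ 0·26 ≡ 0.
  x = λ² - 25 - 25 = 0 - 50 ≡ 24; y = λ·(25 - 24) - 5 ≡ 32. → (24, 32)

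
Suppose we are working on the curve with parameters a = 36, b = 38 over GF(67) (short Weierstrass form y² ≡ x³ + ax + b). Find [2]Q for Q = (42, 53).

tangent at (42, 53): λ = (3·42² + 36)/(2·53) ≡ 35/39. 39⁻¹ ≡ 55 (mod 67) since 39·55 = 2145 ≡ 1, so λ ≡ 35·55 ≡ 49.
  x = λ² - 42 - 42 = 2401 - 84 ≡ 39; y = λ·(42 - 39) - 53 ≡ 27. → (39, 27)

(39, 27)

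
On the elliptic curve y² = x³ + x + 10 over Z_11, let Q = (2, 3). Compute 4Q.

Double-and-add on 4 = (100)₂. Start with Q = (2, 3) for the leading 1-bit.
double: tangent at (2, 3): λ = (3·2² + 1)/(2·3) ≡ 2/6. 6⁻¹ ≡ 2 (mod 11), so λ ≡ 2·2 ≡ 4.
  x = λ² - 2 - 2 = 16 - 4 ≡ 1; y = λ·(2 - 1) - 3 ≡ 1. → (1, 1)
double: tangent at (1, 1): λ = (3·1² + 1)/(2·1) ≡ 4/2. 2⁻¹ ≡ 6 (mod 11), so λ ≡ 4·6 ≡ 2.
  x = λ² - 1 - 1 = 4 - 2 ≡ 2; y = λ·(1 - 2) - 1 ≡ 8. → (2, 8)

(2, 8)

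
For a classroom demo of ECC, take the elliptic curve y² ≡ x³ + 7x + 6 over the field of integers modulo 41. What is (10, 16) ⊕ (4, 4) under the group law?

(31, 24)

(10, 16) + (4, 4). λ = (4 - 16)/(4 - 10) ≡ 29/35 mod 41. 35⁻¹ ≡ 34 (mod 41), so λ ≡ 2.
  x = λ² - 10 - 4 = 4 - 14 ≡ 31; y = λ·(10 - 31) - 16 ≡ 24. → (31, 24)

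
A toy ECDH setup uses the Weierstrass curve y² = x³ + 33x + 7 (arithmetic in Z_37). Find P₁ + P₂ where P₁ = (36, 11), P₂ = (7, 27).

(36, 11) + (7, 27). λ = (27 - 11)/(7 - 36) ≡ 16/8 mod 37. 8⁻¹ ≡ 14 (mod 37), so λ ≡ 2.
  x = λ² - 36 - 7 = 4 - 43 ≡ 35; y = λ·(36 - 35) - 11 ≡ 28. → (35, 28)

(35, 28)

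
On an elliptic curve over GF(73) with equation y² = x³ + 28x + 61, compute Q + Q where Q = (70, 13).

(0, 34)

tangent at (70, 13): λ = (3·70² + 28)/(2·13) ≡ 55/26. 26⁻¹ ≡ 59 (mod 73) since 26·59 = 1534 ≡ 1, so λ ≡ 55·59 ≡ 33.
  x = λ² - 70 - 70 = 1089 - 140 ≡ 0; y = λ·(70 - 0) - 13 ≡ 34. → (0, 34)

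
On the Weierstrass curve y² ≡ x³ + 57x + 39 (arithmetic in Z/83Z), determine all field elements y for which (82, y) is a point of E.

x³ + 57x + 39 = 556081 ≡ 64 (mod 83).
Square roots of 64 mod 83: 8 and 75 (since 8² = 64 ≡ 64).

8, 75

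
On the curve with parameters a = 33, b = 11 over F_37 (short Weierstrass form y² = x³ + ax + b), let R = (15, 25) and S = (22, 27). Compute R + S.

(25, 25)

(15, 25) + (22, 27). λ = (27 - 25)/(22 - 15) ≡ 2/7 mod 37. 7⁻¹ ≡ 16 (mod 37) since 7·16 = 112 ≡ 1, so λ ≡ 32.
  x = λ² - 15 - 22 = 1024 - 37 ≡ 25; y = λ·(15 - 25) - 25 ≡ 25. → (25, 25)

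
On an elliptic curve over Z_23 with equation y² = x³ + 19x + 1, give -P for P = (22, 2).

(22, 21)

-(22, 2) = (22, -2 mod 23) = (22, 21).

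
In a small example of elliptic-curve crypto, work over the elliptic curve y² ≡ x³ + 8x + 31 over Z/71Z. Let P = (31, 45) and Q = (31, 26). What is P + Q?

The two points share x = 31 and their y-coordinates satisfy 45 + 26 ≡ 0 (mod 71), so they are inverses. Their sum is O.

O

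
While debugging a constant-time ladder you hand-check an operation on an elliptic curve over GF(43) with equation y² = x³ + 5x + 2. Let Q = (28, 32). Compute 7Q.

Repeated addition: build up to 7Q.
2Q: tangent at (28, 32): λ = (3·28² + 5)/(2·32) ≡ 35/21. 21⁻¹ ≡ 41 (mod 43), so λ ≡ 35·41 ≡ 16.
  x = λ² - 28 - 28 = 256 - 56 ≡ 28; y = λ·(28 - 28) - 32 ≡ 11. → (28, 11)
3Q: (28, 11) + (28, 32): same x and y₁ ≡ -y₂, so the sum is the point at infinity.
4Q: the point at infinity + (28, 32) = (28, 32) (identity).
5Q: tangent at (28, 32): λ = (3·28² + 5)/(2·32) ≡ 35/21. 21⁻¹ ≡ 41 (mod 43), so λ ≡ 35·41 ≡ 16.
  x = λ² - 28 - 28 = 256 - 56 ≡ 28; y = λ·(28 - 28) - 32 ≡ 11. → (28, 11)
6Q: (28, 11) + (28, 32): same x and y₁ ≡ -y₂, so the sum is the point at infinity.
7Q: the point at infinity + (28, 32) = (28, 32) (identity).

(28, 32)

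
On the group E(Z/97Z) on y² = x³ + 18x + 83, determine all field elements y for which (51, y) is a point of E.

none

x³ + 18x + 83 = 133652 ≡ 83 (mod 97).
83 is a non-residue mod 97; no y exists.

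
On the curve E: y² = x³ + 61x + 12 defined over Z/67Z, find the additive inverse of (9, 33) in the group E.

-(9, 33) = (9, -33 mod 67) = (9, 34).

(9, 34)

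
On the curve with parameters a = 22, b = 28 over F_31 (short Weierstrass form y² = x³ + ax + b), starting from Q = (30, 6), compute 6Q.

(29, 10)

Double-and-add on 6 = (110)₂. Start with Q = (30, 6) for the leading 1-bit.
double: tangent at (30, 6): λ = (3·30² + 22)/(2·6) ≡ 25/12. 12⁻¹ ≡ 13 (mod 31) since 12·13 = 156 ≡ 1, so λ ≡ 25·13 ≡ 15.
  x = λ² - 30 - 30 = 225 - 60 ≡ 10; y = λ·(30 - 10) - 6 ≡ 15. → (10, 15)
add Q: (10, 15) + (30, 6). λ = (6 - 15)/(30 - 10) ≡ 22/20 mod 31. 20⁻¹ ≡ 14 (mod 31), so λ ≡ 29.
  x = λ² - 10 - 30 = 841 - 40 ≡ 26; y = λ·(10 - 26) - 15 ≡ 17. → (26, 17)
double: tangent at (26, 17): λ = (3·26² + 22)/(2·17) ≡ 4/3. 3⁻¹ ≡ 21 (mod 31) since 3·21 = 63 ≡ 1, so λ ≡ 4·21 ≡ 22.
  x = λ² - 26 - 26 = 484 - 52 ≡ 29; y = λ·(26 - 29) - 17 ≡ 10. → (29, 10)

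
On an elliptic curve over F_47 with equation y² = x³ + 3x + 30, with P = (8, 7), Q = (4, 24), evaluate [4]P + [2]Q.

(34, 12)

First 4P:
Double-and-add on 4 = (100)₂. Start with P = (8, 7) for the leading 1-bit.
double: tangent at (8, 7): λ = (3·8² + 3)/(2·7) ≡ 7/14. 14⁻¹ ≡ 37 (mod 47), so λ ≡ 7·37 ≡ 24.
  x = λ² - 8 - 8 = 576 - 16 ≡ 43; y = λ·(8 - 43) - 7 ≡ 46. → (43, 46)
double: tangent at (43, 46): λ = (3·43² + 3)/(2·46) ≡ 4/45. 45⁻¹ ≡ 23 (mod 47), so λ ≡ 4·23 ≡ 45.
  x = λ² - 43 - 43 = 2025 - 86 ≡ 12; y = λ·(43 - 12) - 46 ≡ 33. → (12, 33)
4P = (12, 33).
Next 2Q:
Repeated addition: build up to 2Q.
2Q: tangent at (4, 24): λ = (3·4² + 3)/(2·24) ≡ 4/1. 1⁻¹ ≡ 1 (mod 47), so λ ≡ 4·1 ≡ 4.
  x = λ² - 4 - 4 = 16 - 8 ≡ 8; y = λ·(4 - 8) - 24 ≡ 7. → (8, 7)
2Q = (8, 7).
Finally 4P + 2Q:
(12, 33) + (8, 7). λ = (7 - 33)/(8 - 12) ≡ 21/43 mod 47. 43⁻¹ ≡ 35 (mod 47), so λ ≡ 30.
  x = λ² - 12 - 8 = 900 - 20 ≡ 34; y = λ·(12 - 34) - 33 ≡ 12. → (34, 12)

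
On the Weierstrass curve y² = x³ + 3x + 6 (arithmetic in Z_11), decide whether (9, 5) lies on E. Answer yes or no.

yes

y² = 5² ≡ 3; x³ + 3x + 6 = 762 ≡ 3 (mod 11). 3 = 3.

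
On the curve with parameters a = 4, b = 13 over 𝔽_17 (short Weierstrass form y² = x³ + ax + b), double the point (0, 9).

(16, 12)

tangent at (0, 9): λ = (3·0² + 4)/(2·9) ≡ 4/1. 1⁻¹ ≡ 1 (mod 17) since 1·1 = 1 ≡ 1, so λ ≡ 4·1 ≡ 4.
  x = λ² - 0 - 0 = 16 - 0 ≡ 16; y = λ·(0 - 16) - 9 ≡ 12. → (16, 12)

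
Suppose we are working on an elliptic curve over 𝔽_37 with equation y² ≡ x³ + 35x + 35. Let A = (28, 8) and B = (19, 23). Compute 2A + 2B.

(1, 16)

First 2A:
Repeated addition: build up to 2A.
2A: tangent at (28, 8): λ = (3·28² + 35)/(2·8) ≡ 19/16. 16⁻¹ ≡ 7 (mod 37), so λ ≡ 19·7 ≡ 22.
  x = λ² - 28 - 28 = 484 - 56 ≡ 21; y = λ·(28 - 21) - 8 ≡ 35. → (21, 35)
2A = (21, 35).
Next 2B:
Repeated addition: build up to 2B.
2B: tangent at (19, 23): λ = (3·19² + 35)/(2·23) ≡ 8/9. 9⁻¹ ≡ 33 (mod 37), so λ ≡ 8·33 ≡ 5.
  x = λ² - 19 - 19 = 25 - 38 ≡ 24; y = λ·(19 - 24) - 23 ≡ 26. → (24, 26)
2B = (24, 26).
Finally 2A + 2B:
(21, 35) + (24, 26). λ = (26 - 35)/(24 - 21) ≡ 28/3 mod 37. 3⁻¹ ≡ 25 (mod 37), so λ ≡ 34.
  x = λ² - 21 - 24 = 1156 - 45 ≡ 1; y = λ·(21 - 1) - 35 ≡ 16. → (1, 16)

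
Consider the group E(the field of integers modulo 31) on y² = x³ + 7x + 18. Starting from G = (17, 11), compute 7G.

Double-and-add on 7 = (111)₂. Start with G = (17, 11) for the leading 1-bit.
double: tangent at (17, 11): λ = (3·17² + 7)/(2·11) ≡ 6/22. 22⁻¹ ≡ 24 (mod 31), so λ ≡ 6·24 ≡ 20.
  x = λ² - 17 - 17 = 400 - 34 ≡ 25; y = λ·(17 - 25) - 11 ≡ 15. → (25, 15)
add G: (25, 15) + (17, 11). λ = (11 - 15)/(17 - 25) ≡ 27/23 mod 31. 23⁻¹ ≡ 27 (mod 31) since 23·27 = 621 ≡ 1, so λ ≡ 16.
  x = λ² - 25 - 17 = 256 - 42 ≡ 28; y = λ·(25 - 28) - 15 ≡ 30. → (28, 30)
double: tangent at (28, 30): λ = (3·28² + 7)/(2·30) ≡ 3/29. 29⁻¹ ≡ 15 (mod 31), so λ ≡ 3·15 ≡ 14.
  x = λ² - 28 - 28 = 196 - 56 ≡ 16; y = λ·(28 - 16) - 30 ≡ 14. → (16, 14)
add G: (16, 14) + (17, 11). λ = (11 - 14)/(17 - 16) ≡ 28/1 mod 31. 1⁻¹ ≡ 1 (mod 31) since 1·1 = 1 ≡ 1, so λ ≡ 28.
  x = λ² - 16 - 17 = 784 - 33 ≡ 7; y = λ·(16 - 7) - 14 ≡ 21. → (7, 21)

(7, 21)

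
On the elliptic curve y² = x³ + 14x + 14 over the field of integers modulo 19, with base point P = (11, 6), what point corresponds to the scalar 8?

(11, 6)

Repeated addition: build up to 8P.
2P: tangent at (11, 6): λ = (3·11² + 14)/(2·6) ≡ 16/12. 12⁻¹ ≡ 8 (mod 19), so λ ≡ 16·8 ≡ 14.
  x = λ² - 11 - 11 = 196 - 22 ≡ 3; y = λ·(11 - 3) - 6 ≡ 11. → (3, 11)
3P: (3, 11) + (11, 6). λ = (6 - 11)/(11 - 3) ≡ 14/8 mod 19. 8⁻¹ ≡ 12 (mod 19) since 8·12 = 96 ≡ 1, so λ ≡ 16.
  x = λ² - 3 - 11 = 256 - 14 ≡ 14; y = λ·(3 - 14) - 11 ≡ 3. → (14, 3)
4P: (14, 3) + (11, 6). λ = (6 - 3)/(11 - 14) ≡ 3/16 mod 19. 16⁻¹ ≡ 6 (mod 19), so λ ≡ 18.
  x = λ² - 14 - 11 = 324 - 25 ≡ 14; y = λ·(14 - 14) - 3 ≡ 16. → (14, 16)
5P: (14, 16) + (11, 6). λ = (6 - 16)/(11 - 14) ≡ 9/16 mod 19. 16⁻¹ ≡ 6 (mod 19), so λ ≡ 16.
  x = λ² - 14 - 11 = 256 - 25 ≡ 3; y = λ·(14 - 3) - 16 ≡ 8. → (3, 8)
6P: (3, 8) + (11, 6). λ = (6 - 8)/(11 - 3) ≡ 17/8 mod 19. 8⁻¹ ≡ 12 (mod 19), so λ ≡ 14.
  x = λ² - 3 - 11 = 196 - 14 ≡ 11; y = λ·(3 - 11) - 8 ≡ 13. → (11, 13)
7P: (11, 13) + (11, 6): same x and y₁ ≡ -y₂, so the sum is O.
8P: O + (11, 6) = (11, 6) (identity).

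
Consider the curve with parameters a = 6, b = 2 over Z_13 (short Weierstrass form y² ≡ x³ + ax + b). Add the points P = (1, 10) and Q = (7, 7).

(1, 10) + (7, 7). λ = (7 - 10)/(7 - 1) ≡ 10/6 mod 13. 6⁻¹ ≡ 11 (mod 13) since 6·11 = 66 ≡ 1, so λ ≡ 6.
  x = λ² - 1 - 7 = 36 - 8 ≡ 2; y = λ·(1 - 2) - 10 ≡ 10. → (2, 10)

(2, 10)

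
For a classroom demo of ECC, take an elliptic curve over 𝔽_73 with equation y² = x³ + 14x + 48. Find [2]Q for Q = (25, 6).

(19, 26)

tangent at (25, 6): λ = (3·25² + 14)/(2·6) ≡ 64/12. 12⁻¹ ≡ 67 (mod 73), so λ ≡ 64·67 ≡ 54.
  x = λ² - 25 - 25 = 2916 - 50 ≡ 19; y = λ·(25 - 19) - 6 ≡ 26. → (19, 26)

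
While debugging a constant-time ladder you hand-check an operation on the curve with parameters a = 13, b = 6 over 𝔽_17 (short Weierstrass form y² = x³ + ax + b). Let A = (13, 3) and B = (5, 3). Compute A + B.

(13, 3) + (5, 3). λ = (3 - 3)/(5 - 13) ≡ 0/9 mod 17. 9⁻¹ ≡ 2 (mod 17), so λ ≡ 0.
  x = λ² - 13 - 5 = 0 - 18 ≡ 16; y = λ·(13 - 16) - 3 ≡ 14. → (16, 14)

(16, 14)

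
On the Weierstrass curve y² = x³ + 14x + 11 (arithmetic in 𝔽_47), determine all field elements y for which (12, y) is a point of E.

11, 36

x³ + 14x + 11 = 1907 ≡ 27 (mod 47).
Square roots of 27 mod 47: 11 and 36 (since 11² = 121 ≡ 27).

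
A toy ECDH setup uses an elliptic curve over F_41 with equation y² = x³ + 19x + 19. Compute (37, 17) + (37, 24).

O

The two points share x = 37 and their y-coordinates satisfy 17 + 24 ≡ 0 (mod 41), so they are inverses. Their sum is O.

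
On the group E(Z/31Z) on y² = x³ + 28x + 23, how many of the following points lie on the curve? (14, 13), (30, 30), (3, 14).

(14, 13): 13² ≡ 14, rhs ≡ 28 → off.
(30, 30): 30² ≡ 1, rhs ≡ 25 → off.
(3, 14): 14² ≡ 10, rhs ≡ 10 → on.

1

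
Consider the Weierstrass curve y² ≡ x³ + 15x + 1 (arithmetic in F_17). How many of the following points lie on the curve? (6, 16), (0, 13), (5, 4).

(6, 16): 16² ≡ 1, rhs ≡ 1 → on.
(0, 13): 13² ≡ 16, rhs ≡ 1 → off.
(5, 4): 4² ≡ 16, rhs ≡ 14 → off.

1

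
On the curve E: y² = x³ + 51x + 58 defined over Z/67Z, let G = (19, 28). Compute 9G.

(50, 43)

Repeated addition: build up to 9G.
2G: tangent at (19, 28): λ = (3·19² + 51)/(2·28) ≡ 62/56. 56⁻¹ ≡ 6 (mod 67), so λ ≡ 62·6 ≡ 37.
  x = λ² - 19 - 19 = 1369 - 38 ≡ 58; y = λ·(19 - 58) - 28 ≡ 3. → (58, 3)
3G: (58, 3) + (19, 28). λ = (28 - 3)/(19 - 58) ≡ 25/28 mod 67. 28⁻¹ ≡ 12 (mod 67), so λ ≡ 32.
  x = λ² - 58 - 19 = 1024 - 77 ≡ 9; y = λ·(58 - 9) - 3 ≡ 24. → (9, 24)
4G: (9, 24) + (19, 28). λ = (28 - 24)/(19 - 9) ≡ 4/10 mod 67. 10⁻¹ ≡ 47 (mod 67) since 10·47 = 470 ≡ 1, so λ ≡ 54.
  x = λ² - 9 - 19 = 2916 - 28 ≡ 7; y = λ·(9 - 7) - 24 ≡ 17. → (7, 17)
5G: (7, 17) + (19, 28). λ = (28 - 17)/(19 - 7) ≡ 11/12 mod 67. 12⁻¹ ≡ 28 (mod 67), so λ ≡ 40.
  x = λ² - 7 - 19 = 1600 - 26 ≡ 33; y = λ·(7 - 33) - 17 ≡ 15. → (33, 15)
6G: (33, 15) + (19, 28). λ = (28 - 15)/(19 - 33) ≡ 13/53 mod 67. 53⁻¹ ≡ 43 (mod 67), so λ ≡ 23.
  x = λ² - 33 - 19 = 529 - 52 ≡ 8; y = λ·(33 - 8) - 15 ≡ 24. → (8, 24)
7G: (8, 24) + (19, 28). λ = (28 - 24)/(19 - 8) ≡ 4/11 mod 67. 11⁻¹ ≡ 61 (mod 67) since 11·61 = 671 ≡ 1, so λ ≡ 43.
  x = λ² - 8 - 19 = 1849 - 27 ≡ 13; y = λ·(8 - 13) - 24 ≡ 29. → (13, 29)
8G: (13, 29) + (19, 28). λ = (28 - 29)/(19 - 13) ≡ 66/6 mod 67. 6⁻¹ ≡ 56 (mod 67), so λ ≡ 11.
  x = λ² - 13 - 19 = 121 - 32 ≡ 22; y = λ·(13 - 22) - 29 ≡ 6. → (22, 6)
9G: (22, 6) + (19, 28). λ = (28 - 6)/(19 - 22) ≡ 22/64 mod 67. 64⁻¹ ≡ 22 (mod 67), so λ ≡ 15.
  x = λ² - 22 - 19 = 225 - 41 ≡ 50; y = λ·(22 - 50) - 6 ≡ 43. → (50, 43)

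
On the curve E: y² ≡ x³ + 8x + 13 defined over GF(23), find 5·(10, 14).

(21, 14)

Write P = (10, 14).
Double-and-add on 5 = (101)₂. Start with P = (10, 14) for the leading 1-bit.
double: tangent at (10, 14): λ = (3·10² + 8)/(2·14) ≡ 9/5. 5⁻¹ ≡ 14 (mod 23) since 5·14 = 70 ≡ 1, so λ ≡ 9·14 ≡ 11.
  x = λ² - 10 - 10 = 121 - 20 ≡ 9; y = λ·(10 - 9) - 14 ≡ 20. → (9, 20)
double: tangent at (9, 20): λ = (3·9² + 8)/(2·20) ≡ 21/17. 17⁻¹ ≡ 19 (mod 23), so λ ≡ 21·19 ≡ 8.
  x = λ² - 9 - 9 = 64 - 18 ≡ 0; y = λ·(9 - 0) - 20 ≡ 6. → (0, 6)
add P: (0, 6) + (10, 14). λ = (14 - 6)/(10 - 0) ≡ 8/10 mod 23. 10⁻¹ ≡ 7 (mod 23), so λ ≡ 10.
  x = λ² - 0 - 10 = 100 - 10 ≡ 21; y = λ·(0 - 21) - 6 ≡ 14. → (21, 14)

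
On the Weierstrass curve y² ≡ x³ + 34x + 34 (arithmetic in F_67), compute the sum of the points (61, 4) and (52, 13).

(61, 4) + (52, 13). λ = (13 - 4)/(52 - 61) ≡ 9/58 mod 67. 58⁻¹ ≡ 52 (mod 67), so λ ≡ 66.
  x = λ² - 61 - 52 = 4356 - 113 ≡ 22; y = λ·(61 - 22) - 4 ≡ 24. → (22, 24)

(22, 24)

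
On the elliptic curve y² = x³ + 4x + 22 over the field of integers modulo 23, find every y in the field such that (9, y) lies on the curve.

x³ + 4x + 22 = 787 ≡ 5 (mod 23).
5 is a non-residue mod 23; no y exists.

none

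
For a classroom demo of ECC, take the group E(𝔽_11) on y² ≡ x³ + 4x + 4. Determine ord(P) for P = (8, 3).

2P: tangent at (8, 3): λ = (3·8² + 4)/(2·3) ≡ 9/6. 6⁻¹ ≡ 2 (mod 11), so λ ≡ 9·2 ≡ 7.
  x = λ² - 8 - 8 = 49 - 16 ≡ 0; y = λ·(8 - 0) - 3 ≡ 9. → (0, 9)
3P: (0, 9) + (8, 3). λ = (3 - 9)/(8 - 0) ≡ 5/8 mod 11. 8⁻¹ ≡ 7 (mod 11) since 8·7 = 56 ≡ 1, so λ ≡ 2.
  x = λ² - 0 - 8 = 4 - 8 ≡ 7; y = λ·(0 - 7) - 9 ≡ 10. → (7, 10)
4P: (7, 10) + (8, 3). λ = (3 - 10)/(8 - 7) ≡ 4/1 mod 11. 1⁻¹ ≡ 1 (mod 11), so λ ≡ 4.
  x = λ² - 7 - 8 = 16 - 15 ≡ 1; y = λ·(7 - 1) - 10 ≡ 3. → (1, 3)
5P: (1, 3) + (8, 3). λ = (3 - 3)/(8 - 1) ≡ 0/7 mod 11. 7⁻¹ ≡ 8 (mod 11) since 7·8 = 56 ≡ 1, so λ ≡ 0.
  x = λ² - 1 - 8 = 0 - 9 ≡ 2; y = λ·(1 - 2) - 3 ≡ 8. → (2, 8)
6P: (2, 8) + (8, 3). λ = (3 - 8)/(8 - 2) ≡ 6/6 mod 11. 6⁻¹ ≡ 2 (mod 11) since 6·2 = 12 ≡ 1, so λ ≡ 1.
  x = λ² - 2 - 8 = 1 - 10 ≡ 2; y = λ·(2 - 2) - 8 ≡ 3. → (2, 3)
7P: (2, 3) + (8, 3). λ = (3 - 3)/(8 - 2) ≡ 0/6 mod 11. 6⁻¹ ≡ 2 (mod 11), so λ ≡ 0.
  x = λ² - 2 - 8 = 0 - 10 ≡ 1; y = λ·(2 - 1) - 3 ≡ 8. → (1, 8)
8P: (1, 8) + (8, 3). λ = (3 - 8)/(8 - 1) ≡ 6/7 mod 11. 7⁻¹ ≡ 8 (mod 11) since 7·8 = 56 ≡ 1, so λ ≡ 4.
  x = λ² - 1 - 8 = 16 - 9 ≡ 7; y = λ·(1 - 7) - 8 ≡ 1. → (7, 1)
9P: (7, 1) + (8, 3). λ = (3 - 1)/(8 - 7) ≡ 2/1 mod 11. 1⁻¹ ≡ 1 (mod 11), so λ ≡ 2.
  x = λ² - 7 - 8 = 4 - 15 ≡ 0; y = λ·(7 - 0) - 1 ≡ 2. → (0, 2)
10P: (0, 2) + (8, 3). λ = (3 - 2)/(8 - 0) ≡ 1/8 mod 11. 8⁻¹ ≡ 7 (mod 11) since 8·7 = 56 ≡ 1, so λ ≡ 7.
  x = λ² - 0 - 8 = 49 - 8 ≡ 8; y = λ·(0 - 8) - 2 ≡ 8. → (8, 8)
11P: (8, 8) + (8, 3): same x and y₁ ≡ -y₂, so the sum is O.
11P = O, so the order is 11.

11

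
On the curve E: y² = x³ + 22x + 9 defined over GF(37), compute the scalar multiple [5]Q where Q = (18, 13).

Repeated addition: build up to 5Q.
2Q: tangent at (18, 13): λ = (3·18² + 22)/(2·13) ≡ 32/26. 26⁻¹ ≡ 10 (mod 37), so λ ≡ 32·10 ≡ 24.
  x = λ² - 18 - 18 = 576 - 36 ≡ 22; y = λ·(18 - 22) - 13 ≡ 2. → (22, 2)
3Q: (22, 2) + (18, 13). λ = (13 - 2)/(18 - 22) ≡ 11/33 mod 37. 33⁻¹ ≡ 9 (mod 37), so λ ≡ 25.
  x = λ² - 22 - 18 = 625 - 40 ≡ 30; y = λ·(22 - 30) - 2 ≡ 20. → (30, 20)
4Q: (30, 20) + (18, 13). λ = (13 - 20)/(18 - 30) ≡ 30/25 mod 37. 25⁻¹ ≡ 3 (mod 37) since 25·3 = 75 ≡ 1, so λ ≡ 16.
  x = λ² - 30 - 18 = 256 - 48 ≡ 23; y = λ·(30 - 23) - 20 ≡ 18. → (23, 18)
5Q: (23, 18) + (18, 13). λ = (13 - 18)/(18 - 23) ≡ 32/32 mod 37. 32⁻¹ ≡ 22 (mod 37) since 32·22 = 704 ≡ 1, so λ ≡ 1.
  x = λ² - 23 - 18 = 1 - 41 ≡ 34; y = λ·(23 - 34) - 18 ≡ 8. → (34, 8)

(34, 8)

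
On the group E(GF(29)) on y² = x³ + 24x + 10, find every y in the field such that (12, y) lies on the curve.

5, 24

x³ + 24x + 10 = 2026 ≡ 25 (mod 29).
Square roots of 25 mod 29: 5 and 24 (since 5² = 25 ≡ 25).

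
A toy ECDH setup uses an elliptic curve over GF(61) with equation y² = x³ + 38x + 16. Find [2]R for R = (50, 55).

tangent at (50, 55): λ = (3·50² + 38)/(2·55) ≡ 35/49. 49⁻¹ ≡ 5 (mod 61) since 49·5 = 245 ≡ 1, so λ ≡ 35·5 ≡ 53.
  x = λ² - 50 - 50 = 2809 - 100 ≡ 25; y = λ·(50 - 25) - 55 ≡ 50. → (25, 50)

(25, 50)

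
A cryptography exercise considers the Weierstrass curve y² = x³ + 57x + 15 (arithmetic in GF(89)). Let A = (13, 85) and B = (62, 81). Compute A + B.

(13, 85) + (62, 81). λ = (81 - 85)/(62 - 13) ≡ 85/49 mod 89. 49⁻¹ ≡ 20 (mod 89) since 49·20 = 980 ≡ 1, so λ ≡ 9.
  x = λ² - 13 - 62 = 81 - 75 ≡ 6; y = λ·(13 - 6) - 85 ≡ 67. → (6, 67)

(6, 67)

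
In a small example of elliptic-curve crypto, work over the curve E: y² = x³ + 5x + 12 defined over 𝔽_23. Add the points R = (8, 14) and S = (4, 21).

(8, 14) + (4, 21). λ = (21 - 14)/(4 - 8) ≡ 7/19 mod 23. 19⁻¹ ≡ 17 (mod 23) since 19·17 = 323 ≡ 1, so λ ≡ 4.
  x = λ² - 8 - 4 = 16 - 12 ≡ 4; y = λ·(8 - 4) - 14 ≡ 2. → (4, 2)

(4, 2)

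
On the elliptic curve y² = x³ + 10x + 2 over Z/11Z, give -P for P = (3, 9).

-(3, 9) = (3, -9 mod 11) = (3, 2).

(3, 2)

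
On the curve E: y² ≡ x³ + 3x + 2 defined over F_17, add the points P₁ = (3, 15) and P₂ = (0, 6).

(3, 15) + (0, 6). λ = (6 - 15)/(0 - 3) ≡ 8/14 mod 17. 14⁻¹ ≡ 11 (mod 17) since 14·11 = 154 ≡ 1, so λ ≡ 3.
  x = λ² - 3 - 0 = 9 - 3 ≡ 6; y = λ·(3 - 6) - 15 ≡ 10. → (6, 10)

(6, 10)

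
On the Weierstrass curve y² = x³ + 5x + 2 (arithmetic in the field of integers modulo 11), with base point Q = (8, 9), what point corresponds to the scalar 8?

(4, 8)

Repeated addition: build up to 8Q.
2Q: tangent at (8, 9): λ = (3·8² + 5)/(2·9) ≡ 10/7. 7⁻¹ ≡ 8 (mod 11) since 7·8 = 56 ≡ 1, so λ ≡ 10·8 ≡ 3.
  x = λ² - 8 - 8 = 9 - 16 ≡ 4; y = λ·(8 - 4) - 9 ≡ 3. → (4, 3)
3Q: (4, 3) + (8, 9). λ = (9 - 3)/(8 - 4) ≡ 6/4 mod 11. 4⁻¹ ≡ 3 (mod 11), so λ ≡ 7.
  x = λ² - 4 - 8 = 49 - 12 ≡ 4; y = λ·(4 - 4) - 3 ≡ 8. → (4, 8)
4Q: (4, 8) + (8, 9). λ = (9 - 8)/(8 - 4) ≡ 1/4 mod 11. 4⁻¹ ≡ 3 (mod 11), so λ ≡ 3.
  x = λ² - 4 - 8 = 9 - 12 ≡ 8; y = λ·(4 - 8) - 8 ≡ 2. → (8, 2)
5Q: (8, 2) + (8, 9): same x and y₁ ≡ -y₂, so the sum is ∞.
6Q: ∞ + (8, 9) = (8, 9) (identity).
7Q: tangent at (8, 9): λ = (3·8² + 5)/(2·9) ≡ 10/7. 7⁻¹ ≡ 8 (mod 11) since 7·8 = 56 ≡ 1, so λ ≡ 10·8 ≡ 3.
  x = λ² - 8 - 8 = 9 - 16 ≡ 4; y = λ·(8 - 4) - 9 ≡ 3. → (4, 3)
8Q: (4, 3) + (8, 9). λ = (9 - 3)/(8 - 4) ≡ 6/4 mod 11. 4⁻¹ ≡ 3 (mod 11), so λ ≡ 7.
  x = λ² - 4 - 8 = 49 - 12 ≡ 4; y = λ·(4 - 4) - 3 ≡ 8. → (4, 8)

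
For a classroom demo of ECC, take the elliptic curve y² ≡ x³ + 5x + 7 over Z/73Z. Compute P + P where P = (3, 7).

tangent at (3, 7): λ = (3·3² + 5)/(2·7) ≡ 32/14. 14⁻¹ ≡ 47 (mod 73), so λ ≡ 32·47 ≡ 44.
  x = λ² - 3 - 3 = 1936 - 6 ≡ 32; y = λ·(3 - 32) - 7 ≡ 31. → (32, 31)

(32, 31)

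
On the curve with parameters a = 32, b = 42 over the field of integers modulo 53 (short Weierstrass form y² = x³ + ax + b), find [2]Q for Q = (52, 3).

tangent at (52, 3): λ = (3·52² + 32)/(2·3) ≡ 35/6. 6⁻¹ ≡ 9 (mod 53) since 6·9 = 54 ≡ 1, so λ ≡ 35·9 ≡ 50.
  x = λ² - 52 - 52 = 2500 - 104 ≡ 11; y = λ·(52 - 11) - 3 ≡ 33. → (11, 33)

(11, 33)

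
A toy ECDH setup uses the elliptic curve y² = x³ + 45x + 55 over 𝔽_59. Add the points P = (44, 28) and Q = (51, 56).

(39, 51)

(44, 28) + (51, 56). λ = (56 - 28)/(51 - 44) ≡ 28/7 mod 59. 7⁻¹ ≡ 17 (mod 59), so λ ≡ 4.
  x = λ² - 44 - 51 = 16 - 95 ≡ 39; y = λ·(44 - 39) - 28 ≡ 51. → (39, 51)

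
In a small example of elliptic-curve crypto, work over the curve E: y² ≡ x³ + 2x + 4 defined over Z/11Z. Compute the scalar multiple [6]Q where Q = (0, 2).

(7, 3)

Double-and-add on 6 = (110)₂. Start with Q = (0, 2) for the leading 1-bit.
double: tangent at (0, 2): λ = (3·0² + 2)/(2·2) ≡ 2/4. 4⁻¹ ≡ 3 (mod 11) since 4·3 = 12 ≡ 1, so λ ≡ 2·3 ≡ 6.
  x = λ² - 0 - 0 = 36 - 0 ≡ 3; y = λ·(0 - 3) - 2 ≡ 2. → (3, 2)
add Q: (3, 2) + (0, 2). λ = (2 - 2)/(0 - 3) ≡ 0/8 mod 11. 8⁻¹ ≡ 7 (mod 11), so λ ≡ 0.
  x = λ² - 3 - 0 = 0 - 3 ≡ 8; y = λ·(3 - 8) - 2 ≡ 9. → (8, 9)
double: tangent at (8, 9): λ = (3·8² + 2)/(2·9) ≡ 7/7. 7⁻¹ ≡ 8 (mod 11) since 7·8 = 56 ≡ 1, so λ ≡ 7·8 ≡ 1.
  x = λ² - 8 - 8 = 1 - 16 ≡ 7; y = λ·(8 - 7) - 9 ≡ 3. → (7, 3)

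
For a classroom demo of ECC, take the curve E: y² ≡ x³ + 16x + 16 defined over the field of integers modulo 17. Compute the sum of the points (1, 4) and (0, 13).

(1, 4) + (0, 13). λ = (13 - 4)/(0 - 1) ≡ 9/16 mod 17. 16⁻¹ ≡ 16 (mod 17), so λ ≡ 8.
  x = λ² - 1 - 0 = 64 - 1 ≡ 12; y = λ·(1 - 12) - 4 ≡ 10. → (12, 10)

(12, 10)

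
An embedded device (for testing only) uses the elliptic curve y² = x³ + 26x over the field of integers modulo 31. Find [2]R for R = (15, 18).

tangent at (15, 18): λ = (3·15² + 26)/(2·18) ≡ 19/5. 5⁻¹ ≡ 25 (mod 31) since 5·25 = 125 ≡ 1, so λ ≡ 19·25 ≡ 10.
  x = λ² - 15 - 15 = 100 - 30 ≡ 8; y = λ·(15 - 8) - 18 ≡ 21. → (8, 21)

(8, 21)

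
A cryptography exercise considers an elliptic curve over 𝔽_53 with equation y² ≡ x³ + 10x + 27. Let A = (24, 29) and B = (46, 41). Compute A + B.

(49, 20)

(24, 29) + (46, 41). λ = (41 - 29)/(46 - 24) ≡ 12/22 mod 53. 22⁻¹ ≡ 41 (mod 53), so λ ≡ 15.
  x = λ² - 24 - 46 = 225 - 70 ≡ 49; y = λ·(24 - 49) - 29 ≡ 20. → (49, 20)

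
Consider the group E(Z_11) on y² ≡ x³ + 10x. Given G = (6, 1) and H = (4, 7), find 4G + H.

First 4G:
Repeated addition: build up to 4G.
2G: tangent at (6, 1): λ = (3·6² + 10)/(2·1) ≡ 8/2. 2⁻¹ ≡ 6 (mod 11), so λ ≡ 8·6 ≡ 4.
  x = λ² - 6 - 6 = 16 - 12 ≡ 4; y = λ·(6 - 4) - 1 ≡ 7. → (4, 7)
3G: (4, 7) + (6, 1). λ = (1 - 7)/(6 - 4) ≡ 5/2 mod 11. 2⁻¹ ≡ 6 (mod 11), so λ ≡ 8.
  x = λ² - 4 - 6 = 64 - 10 ≡ 10; y = λ·(4 - 10) - 7 ≡ 0. → (10, 0)
4G: (10, 0) + (6, 1). λ = (1 - 0)/(6 - 10) ≡ 1/7 mod 11. 7⁻¹ ≡ 8 (mod 11), so λ ≡ 8.
  x = λ² - 10 - 6 = 64 - 16 ≡ 4; y = λ·(10 - 4) - 0 ≡ 4. → (4, 4)
4G = (4, 4).
Finally 4G + H:
(4, 4) + (4, 7): same x and y₁ ≡ -y₂, so the sum is 𝒪.

O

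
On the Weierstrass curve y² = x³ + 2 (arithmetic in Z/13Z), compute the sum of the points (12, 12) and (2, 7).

(9, 9)

(12, 12) + (2, 7). λ = (7 - 12)/(2 - 12) ≡ 8/3 mod 13. 3⁻¹ ≡ 9 (mod 13), so λ ≡ 7.
  x = λ² - 12 - 2 = 49 - 14 ≡ 9; y = λ·(12 - 9) - 12 ≡ 9. → (9, 9)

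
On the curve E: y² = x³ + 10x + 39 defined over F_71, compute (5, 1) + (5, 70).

The two points share x = 5 and their y-coordinates satisfy 1 + 70 ≡ 0 (mod 71), so they are inverses. Their sum is the point at infinity.

O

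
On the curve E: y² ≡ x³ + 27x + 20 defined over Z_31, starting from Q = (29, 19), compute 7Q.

(25, 13)

Repeated addition: build up to 7Q.
2Q: tangent at (29, 19): λ = (3·29² + 27)/(2·19) ≡ 8/7. 7⁻¹ ≡ 9 (mod 31), so λ ≡ 8·9 ≡ 10.
  x = λ² - 29 - 29 = 100 - 58 ≡ 11; y = λ·(29 - 11) - 19 ≡ 6. → (11, 6)
3Q: (11, 6) + (29, 19). λ = (19 - 6)/(29 - 11) ≡ 13/18 mod 31. 18⁻¹ ≡ 19 (mod 31), so λ ≡ 30.
  x = λ² - 11 - 29 = 900 - 40 ≡ 23; y = λ·(11 - 23) - 6 ≡ 6. → (23, 6)
4Q: (23, 6) + (29, 19). λ = (19 - 6)/(29 - 23) ≡ 13/6 mod 31. 6⁻¹ ≡ 26 (mod 31), so λ ≡ 28.
  x = λ² - 23 - 29 = 784 - 52 ≡ 19; y = λ·(23 - 19) - 6 ≡ 13. → (19, 13)
5Q: (19, 13) + (29, 19). λ = (19 - 13)/(29 - 19) ≡ 6/10 mod 31. 10⁻¹ ≡ 28 (mod 31) since 10·28 = 280 ≡ 1, so λ ≡ 13.
  x = λ² - 19 - 29 = 169 - 48 ≡ 28; y = λ·(19 - 28) - 13 ≡ 25. → (28, 25)
6Q: (28, 25) + (29, 19). λ = (19 - 25)/(29 - 28) ≡ 25/1 mod 31. 1⁻¹ ≡ 1 (mod 31) since 1·1 = 1 ≡ 1, so λ ≡ 25.
  x = λ² - 28 - 29 = 625 - 57 ≡ 10; y = λ·(28 - 10) - 25 ≡ 22. → (10, 22)
7Q: (10, 22) + (29, 19). λ = (19 - 22)/(29 - 10) ≡ 28/19 mod 31. 19⁻¹ ≡ 18 (mod 31) since 19·18 = 342 ≡ 1, so λ ≡ 8.
  x = λ² - 10 - 29 = 64 - 39 ≡ 25; y = λ·(10 - 25) - 22 ≡ 13. → (25, 13)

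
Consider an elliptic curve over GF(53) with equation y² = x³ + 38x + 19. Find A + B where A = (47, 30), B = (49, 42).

(46, 29)

(47, 30) + (49, 42). λ = (42 - 30)/(49 - 47) ≡ 12/2 mod 53. 2⁻¹ ≡ 27 (mod 53) since 2·27 = 54 ≡ 1, so λ ≡ 6.
  x = λ² - 47 - 49 = 36 - 96 ≡ 46; y = λ·(47 - 46) - 30 ≡ 29. → (46, 29)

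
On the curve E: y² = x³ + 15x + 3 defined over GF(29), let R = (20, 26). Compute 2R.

(11, 22)

tangent at (20, 26): λ = (3·20² + 15)/(2·26) ≡ 26/23. 23⁻¹ ≡ 24 (mod 29), so λ ≡ 26·24 ≡ 15.
  x = λ² - 20 - 20 = 225 - 40 ≡ 11; y = λ·(20 - 11) - 26 ≡ 22. → (11, 22)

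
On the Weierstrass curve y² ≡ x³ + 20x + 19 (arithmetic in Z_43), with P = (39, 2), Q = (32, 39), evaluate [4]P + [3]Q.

First 4P:
Repeated addition: build up to 4P.
2P: tangent at (39, 2): λ = (3·39² + 20)/(2·2) ≡ 25/4. 4⁻¹ ≡ 11 (mod 43) since 4·11 = 44 ≡ 1, so λ ≡ 25·11 ≡ 17.
  x = λ² - 39 - 39 = 289 - 78 ≡ 39; y = λ·(39 - 39) - 2 ≡ 41. → (39, 41)
3P: (39, 41) + (39, 2): same x and y₁ ≡ -y₂, so the sum is O.
4P: O + (39, 2) = (39, 2) (identity).
4P = (39, 2).
Next 3Q:
Repeated addition: build up to 3Q.
2Q: tangent at (32, 39): λ = (3·32² + 20)/(2·39) ≡ 39/35. 35⁻¹ ≡ 16 (mod 43) since 35·16 = 560 ≡ 1, so λ ≡ 39·16 ≡ 22.
  x = λ² - 32 - 32 = 484 - 64 ≡ 33; y = λ·(32 - 33) - 39 ≡ 25. → (33, 25)
3Q: (33, 25) + (32, 39). λ = (39 - 25)/(32 - 33) ≡ 14/42 mod 43. 42⁻¹ ≡ 42 (mod 43) since 42·42 = 1764 ≡ 1, so λ ≡ 29.
  x = λ² - 33 - 32 = 841 - 65 ≡ 2; y = λ·(33 - 2) - 25 ≡ 14. → (2, 14)
3Q = (2, 14).
Finally 4P + 3Q:
(39, 2) + (2, 14). λ = (14 - 2)/(2 - 39) ≡ 12/6 mod 43. 6⁻¹ ≡ 36 (mod 43) since 6·36 = 216 ≡ 1, so λ ≡ 2.
  x = λ² - 39 - 2 = 4 - 41 ≡ 6; y = λ·(39 - 6) - 2 ≡ 21. → (6, 21)

(6, 21)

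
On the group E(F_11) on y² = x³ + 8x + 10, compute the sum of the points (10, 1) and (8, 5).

(8, 6)

(10, 1) + (8, 5). λ = (5 - 1)/(8 - 10) ≡ 4/9 mod 11. 9⁻¹ ≡ 5 (mod 11), so λ ≡ 9.
  x = λ² - 10 - 8 = 81 - 18 ≡ 8; y = λ·(10 - 8) - 1 ≡ 6. → (8, 6)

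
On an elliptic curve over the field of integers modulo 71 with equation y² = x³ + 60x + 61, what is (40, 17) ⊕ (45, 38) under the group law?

(15, 17)

(40, 17) + (45, 38). λ = (38 - 17)/(45 - 40) ≡ 21/5 mod 71. 5⁻¹ ≡ 57 (mod 71), so λ ≡ 61.
  x = λ² - 40 - 45 = 3721 - 85 ≡ 15; y = λ·(40 - 15) - 17 ≡ 17. → (15, 17)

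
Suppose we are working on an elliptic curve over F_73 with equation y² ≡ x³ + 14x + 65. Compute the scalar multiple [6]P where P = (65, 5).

(52, 0)

Double-and-add on 6 = (110)₂. Start with P = (65, 5) for the leading 1-bit.
double: tangent at (65, 5): λ = (3·65² + 14)/(2·5) ≡ 60/10. 10⁻¹ ≡ 22 (mod 73), so λ ≡ 60·22 ≡ 6.
  x = λ² - 65 - 65 = 36 - 130 ≡ 52; y = λ·(65 - 52) - 5 ≡ 0. → (52, 0)
add P: (52, 0) + (65, 5). λ = (5 - 0)/(65 - 52) ≡ 5/13 mod 73. 13⁻¹ ≡ 45 (mod 73) since 13·45 = 585 ≡ 1, so λ ≡ 6.
  x = λ² - 52 - 65 = 36 - 117 ≡ 65; y = λ·(52 - 65) - 0 ≡ 68. → (65, 68)
double: tangent at (65, 68): λ = (3·65² + 14)/(2·68) ≡ 60/63. 63⁻¹ ≡ 51 (mod 73) since 63·51 = 3213 ≡ 1, so λ ≡ 60·51 ≡ 67.
  x = λ² - 65 - 65 = 4489 - 130 ≡ 52; y = λ·(65 - 52) - 68 ≡ 0. → (52, 0)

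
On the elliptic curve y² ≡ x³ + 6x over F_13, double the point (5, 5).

(4, 7)

tangent at (5, 5): λ = (3·5² + 6)/(2·5) ≡ 3/10. 10⁻¹ ≡ 4 (mod 13) since 10·4 = 40 ≡ 1, so λ ≡ 3·4 ≡ 12.
  x = λ² - 5 - 5 = 144 - 10 ≡ 4; y = λ·(5 - 4) - 5 ≡ 7. → (4, 7)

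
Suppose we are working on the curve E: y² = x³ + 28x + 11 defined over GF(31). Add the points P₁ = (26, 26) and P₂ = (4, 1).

(29, 3)

(26, 26) + (4, 1). λ = (1 - 26)/(4 - 26) ≡ 6/9 mod 31. 9⁻¹ ≡ 7 (mod 31), so λ ≡ 11.
  x = λ² - 26 - 4 = 121 - 30 ≡ 29; y = λ·(26 - 29) - 26 ≡ 3. → (29, 3)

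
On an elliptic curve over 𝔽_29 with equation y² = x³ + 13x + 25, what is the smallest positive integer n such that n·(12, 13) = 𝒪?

2P: tangent at (12, 13): λ = (3·12² + 13)/(2·13) ≡ 10/26. 26⁻¹ ≡ 19 (mod 29), so λ ≡ 10·19 ≡ 16.
  x = λ² - 12 - 12 = 256 - 24 ≡ 0; y = λ·(12 - 0) - 13 ≡ 5. → (0, 5)
3P: (0, 5) + (12, 13). λ = (13 - 5)/(12 - 0) ≡ 8/12 mod 29. 12⁻¹ ≡ 17 (mod 29), so λ ≡ 20.
  x = λ² - 0 - 12 = 400 - 12 ≡ 11; y = λ·(0 - 11) - 5 ≡ 7. → (11, 7)
4P: (11, 7) + (12, 13). λ = (13 - 7)/(12 - 11) ≡ 6/1 mod 29. 1⁻¹ ≡ 1 (mod 29) since 1·1 = 1 ≡ 1, so λ ≡ 6.
  x = λ² - 11 - 12 = 36 - 23 ≡ 13; y = λ·(11 - 13) - 7 ≡ 10. → (13, 10)
5P: (13, 10) + (12, 13). λ = (13 - 10)/(12 - 13) ≡ 3/28 mod 29. 28⁻¹ ≡ 28 (mod 29) since 28·28 = 784 ≡ 1, so λ ≡ 26.
  x = λ² - 13 - 12 = 676 - 25 ≡ 13; y = λ·(13 - 13) - 10 ≡ 19. → (13, 19)
6P: (13, 19) + (12, 13). λ = (13 - 19)/(12 - 13) ≡ 23/28 mod 29. 28⁻¹ ≡ 28 (mod 29), so λ ≡ 6.
  x = λ² - 13 - 12 = 36 - 25 ≡ 11; y = λ·(13 - 11) - 19 ≡ 22. → (11, 22)
7P: (11, 22) + (12, 13). λ = (13 - 22)/(12 - 11) ≡ 20/1 mod 29. 1⁻¹ ≡ 1 (mod 29) since 1·1 = 1 ≡ 1, so λ ≡ 20.
  x = λ² - 11 - 12 = 400 - 23 ≡ 0; y = λ·(11 - 0) - 22 ≡ 24. → (0, 24)
8P: (0, 24) + (12, 13). λ = (13 - 24)/(12 - 0) ≡ 18/12 mod 29. 12⁻¹ ≡ 17 (mod 29), so λ ≡ 16.
  x = λ² - 0 - 12 = 256 - 12 ≡ 12; y = λ·(0 - 12) - 24 ≡ 16. → (12, 16)
9P: (12, 16) + (12, 13): same x and y₁ ≡ -y₂, so the sum is 𝒪.
9P = 𝒪, so the order is 9.

9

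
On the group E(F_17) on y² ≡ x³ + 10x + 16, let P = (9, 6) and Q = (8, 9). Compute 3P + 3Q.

First 3P:
Repeated addition: build up to 3P.
2P: tangent at (9, 6): λ = (3·9² + 10)/(2·6) ≡ 15/12. 12⁻¹ ≡ 10 (mod 17), so λ ≡ 15·10 ≡ 14.
  x = λ² - 9 - 9 = 196 - 18 ≡ 8; y = λ·(9 - 8) - 6 ≡ 8. → (8, 8)
3P: (8, 8) + (9, 6). λ = (6 - 8)/(9 - 8) ≡ 15/1 mod 17. 1⁻¹ ≡ 1 (mod 17), so λ ≡ 15.
  x = λ² - 8 - 9 = 225 - 17 ≡ 4; y = λ·(8 - 4) - 8 ≡ 1. → (4, 1)
3P = (4, 1).
Next 3Q:
Repeated addition: build up to 3Q.
2Q: tangent at (8, 9): λ = (3·8² + 10)/(2·9) ≡ 15/1. 1⁻¹ ≡ 1 (mod 17), so λ ≡ 15·1 ≡ 15.
  x = λ² - 8 - 8 = 225 - 16 ≡ 5; y = λ·(8 - 5) - 9 ≡ 2. → (5, 2)
3Q: (5, 2) + (8, 9). λ = (9 - 2)/(8 - 5) ≡ 7/3 mod 17. 3⁻¹ ≡ 6 (mod 17), so λ ≡ 8.
  x = λ² - 5 - 8 = 64 - 13 ≡ 0; y = λ·(5 - 0) - 2 ≡ 4. → (0, 4)
3Q = (0, 4).
Finally 3P + 3Q:
(4, 1) + (0, 4). λ = (4 - 1)/(0 - 4) ≡ 3/13 mod 17. 13⁻¹ ≡ 4 (mod 17) since 13·4 = 52 ≡ 1, so λ ≡ 12.
  x = λ² - 4 - 0 = 144 - 4 ≡ 4; y = λ·(4 - 4) - 1 ≡ 16. → (4, 16)

(4, 16)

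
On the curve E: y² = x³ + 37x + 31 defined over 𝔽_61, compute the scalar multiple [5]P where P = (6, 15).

Repeated addition: build up to 5P.
2P: tangent at (6, 15): λ = (3·6² + 37)/(2·15) ≡ 23/30. 30⁻¹ ≡ 59 (mod 61), so λ ≡ 23·59 ≡ 15.
  x = λ² - 6 - 6 = 225 - 12 ≡ 30; y = λ·(6 - 30) - 15 ≡ 52. → (30, 52)
3P: (30, 52) + (6, 15). λ = (15 - 52)/(6 - 30) ≡ 24/37 mod 61. 37⁻¹ ≡ 33 (mod 61) since 37·33 = 1221 ≡ 1, so λ ≡ 60.
  x = λ² - 30 - 6 = 3600 - 36 ≡ 26; y = λ·(30 - 26) - 52 ≡ 5. → (26, 5)
4P: (26, 5) + (6, 15). λ = (15 - 5)/(6 - 26) ≡ 10/41 mod 61. 41⁻¹ ≡ 3 (mod 61) since 41·3 = 123 ≡ 1, so λ ≡ 30.
  x = λ² - 26 - 6 = 900 - 32 ≡ 14; y = λ·(26 - 14) - 5 ≡ 50. → (14, 50)
5P: (14, 50) + (6, 15). λ = (15 - 50)/(6 - 14) ≡ 26/53 mod 61. 53⁻¹ ≡ 38 (mod 61), so λ ≡ 12.
  x = λ² - 14 - 6 = 144 - 20 ≡ 2; y = λ·(14 - 2) - 50 ≡ 33. → (2, 33)

(2, 33)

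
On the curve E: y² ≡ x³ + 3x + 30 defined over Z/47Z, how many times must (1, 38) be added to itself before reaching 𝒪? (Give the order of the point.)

2P: tangent at (1, 38): λ = (3·1² + 3)/(2·38) ≡ 6/29. 29⁻¹ ≡ 13 (mod 47), so λ ≡ 6·13 ≡ 31.
  x = λ² - 1 - 1 = 961 - 2 ≡ 19; y = λ·(1 - 19) - 38 ≡ 15. → (19, 15)
3P: (19, 15) + (1, 38). λ = (38 - 15)/(1 - 19) ≡ 23/29 mod 47. 29⁻¹ ≡ 13 (mod 47), so λ ≡ 17.
  x = λ² - 19 - 1 = 289 - 20 ≡ 34; y = λ·(19 - 34) - 15 ≡ 12. → (34, 12)
4P: (34, 12) + (1, 38). λ = (38 - 12)/(1 - 34) ≡ 26/14 mod 47. 14⁻¹ ≡ 37 (mod 47), so λ ≡ 22.
  x = λ² - 34 - 1 = 484 - 35 ≡ 26; y = λ·(34 - 26) - 12 ≡ 23. → (26, 23)
5P: (26, 23) + (1, 38). λ = (38 - 23)/(1 - 26) ≡ 15/22 mod 47. 22⁻¹ ≡ 15 (mod 47), so λ ≡ 37.
  x = λ² - 26 - 1 = 1369 - 27 ≡ 26; y = λ·(26 - 26) - 23 ≡ 24. → (26, 24)
6P: (26, 24) + (1, 38). λ = (38 - 24)/(1 - 26) ≡ 14/22 mod 47. 22⁻¹ ≡ 15 (mod 47) since 22·15 = 330 ≡ 1, so λ ≡ 22.
  x = λ² - 26 - 1 = 484 - 27 ≡ 34; y = λ·(26 - 34) - 24 ≡ 35. → (34, 35)
7P: (34, 35) + (1, 38). λ = (38 - 35)/(1 - 34) ≡ 3/14 mod 47. 14⁻¹ ≡ 37 (mod 47) since 14·37 = 518 ≡ 1, so λ ≡ 17.
  x = λ² - 34 - 1 = 289 - 35 ≡ 19; y = λ·(34 - 19) - 35 ≡ 32. → (19, 32)
8P: (19, 32) + (1, 38). λ = (38 - 32)/(1 - 19) ≡ 6/29 mod 47. 29⁻¹ ≡ 13 (mod 47), so λ ≡ 31.
  x = λ² - 19 - 1 = 961 - 20 ≡ 1; y = λ·(19 - 1) - 32 ≡ 9. → (1, 9)
9P: (1, 9) + (1, 38): same x and y₁ ≡ -y₂, so the sum is 𝒪.
9P = 𝒪, so the order is 9.

9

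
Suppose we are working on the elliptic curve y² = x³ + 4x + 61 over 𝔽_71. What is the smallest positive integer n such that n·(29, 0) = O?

2P: (29, 0) + (29, 0): same x and y₁ ≡ -y₂, so the sum is O.
2P = O, so the order is 2.

2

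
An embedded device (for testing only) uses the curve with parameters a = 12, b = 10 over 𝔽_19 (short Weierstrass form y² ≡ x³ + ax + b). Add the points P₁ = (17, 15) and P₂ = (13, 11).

(9, 12)

(17, 15) + (13, 11). λ = (11 - 15)/(13 - 17) ≡ 15/15 mod 19. 15⁻¹ ≡ 14 (mod 19), so λ ≡ 1.
  x = λ² - 17 - 13 = 1 - 30 ≡ 9; y = λ·(17 - 9) - 15 ≡ 12. → (9, 12)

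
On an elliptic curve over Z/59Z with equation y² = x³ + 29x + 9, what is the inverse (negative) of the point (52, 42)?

(52, 17)

-(52, 42) = (52, -42 mod 59) = (52, 17).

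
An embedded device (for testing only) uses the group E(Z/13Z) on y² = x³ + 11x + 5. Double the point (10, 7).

tangent at (10, 7): λ = (3·10² + 11)/(2·7) ≡ 12/1. 1⁻¹ ≡ 1 (mod 13), so λ ≡ 12·1 ≡ 12.
  x = λ² - 10 - 10 = 144 - 20 ≡ 7; y = λ·(10 - 7) - 7 ≡ 3. → (7, 3)

(7, 3)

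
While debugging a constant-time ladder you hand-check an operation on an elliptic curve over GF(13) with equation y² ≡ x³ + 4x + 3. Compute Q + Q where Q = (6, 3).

(10, 9)

tangent at (6, 3): λ = (3·6² + 4)/(2·3) ≡ 8/6. 6⁻¹ ≡ 11 (mod 13) since 6·11 = 66 ≡ 1, so λ ≡ 8·11 ≡ 10.
  x = λ² - 6 - 6 = 100 - 12 ≡ 10; y = λ·(6 - 10) - 3 ≡ 9. → (10, 9)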